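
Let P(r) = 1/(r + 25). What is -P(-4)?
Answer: -1/21 ≈ -0.047619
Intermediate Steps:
P(r) = 1/(25 + r)
-P(-4) = -1/(25 - 4) = -1/21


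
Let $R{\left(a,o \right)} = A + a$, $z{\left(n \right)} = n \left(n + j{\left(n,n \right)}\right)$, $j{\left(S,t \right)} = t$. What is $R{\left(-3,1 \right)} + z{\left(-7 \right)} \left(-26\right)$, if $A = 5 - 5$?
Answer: $-2551$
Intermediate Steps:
$A = 0$
$z{\left(n \right)} = 2 n^{2}$ ($z{\left(n \right)} = n \left(n + n\right) = n 2 n = 2 n^{2}$)
$R{\left(a,o \right)} = a$ ($R{\left(a,o \right)} = 0 + a = a$)
$R{\left(-3,1 \right)} + z{\left(-7 \right)} \left(-26\right) = -3 + 2 \left(-7\right)^{2} \left(-26\right) = -3 + 2 \cdot 49 \left(-26\right) = -3 + 98 \left(-26\right) = -3 - 2548 = -2551$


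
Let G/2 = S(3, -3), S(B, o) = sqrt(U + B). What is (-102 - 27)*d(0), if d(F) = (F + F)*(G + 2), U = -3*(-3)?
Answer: 0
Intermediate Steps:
U = 9
S(B, o) = sqrt(9 + B)
G = 4*sqrt(3) (G = 2*sqrt(9 + 3) = 2*sqrt(12) = 2*(2*sqrt(3)) = 4*sqrt(3) ≈ 6.9282)
d(F) = 2*F*(2 + 4*sqrt(3)) (d(F) = (F + F)*(4*sqrt(3) + 2) = (2*F)*(2 + 4*sqrt(3)) = 2*F*(2 + 4*sqrt(3)))
(-102 - 27)*d(0) = (-102 - 27)*(4*0*(1 + 2*sqrt(3))) = -129*0 = 0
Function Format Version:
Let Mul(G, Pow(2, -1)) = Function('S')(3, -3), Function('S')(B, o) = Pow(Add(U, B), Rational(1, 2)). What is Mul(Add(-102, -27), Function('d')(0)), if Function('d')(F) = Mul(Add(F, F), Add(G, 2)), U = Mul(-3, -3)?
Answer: 0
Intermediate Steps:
U = 9
Function('S')(B, o) = Pow(Add(9, B), Rational(1, 2))
G = Mul(4, Pow(3, Rational(1, 2))) (G = Mul(2, Pow(Add(9, 3), Rational(1, 2))) = Mul(2, Pow(12, Rational(1, 2))) = Mul(2, Mul(2, Pow(3, Rational(1, 2)))) = Mul(4, Pow(3, Rational(1, 2))) ≈ 6.9282)
Function('d')(F) = Mul(2, F, Add(2, Mul(4, Pow(3, Rational(1, 2))))) (Function('d')(F) = Mul(Add(F, F), Add(Mul(4, Pow(3, Rational(1, 2))), 2)) = Mul(Mul(2, F), Add(2, Mul(4, Pow(3, Rational(1, 2))))) = Mul(2, F, Add(2, Mul(4, Pow(3, Rational(1, 2))))))
Mul(Add(-102, -27), Function('d')(0)) = Mul(Add(-102, -27), Mul(4, 0, Add(1, Mul(2, Pow(3, Rational(1, 2)))))) = Mul(-129, 0) = 0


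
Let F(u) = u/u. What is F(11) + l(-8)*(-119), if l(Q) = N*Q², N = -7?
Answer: 53313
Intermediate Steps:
F(u) = 1
l(Q) = -7*Q²
F(11) + l(-8)*(-119) = 1 - 7*(-8)²*(-119) = 1 - 7*64*(-119) = 1 - 448*(-119) = 1 + 53312 = 53313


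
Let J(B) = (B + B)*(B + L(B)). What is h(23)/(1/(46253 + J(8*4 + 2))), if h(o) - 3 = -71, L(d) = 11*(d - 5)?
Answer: -4777476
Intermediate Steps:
L(d) = -55 + 11*d (L(d) = 11*(-5 + d) = -55 + 11*d)
h(o) = -68 (h(o) = 3 - 71 = -68)
J(B) = 2*B*(-55 + 12*B) (J(B) = (B + B)*(B + (-55 + 11*B)) = (2*B)*(-55 + 12*B) = 2*B*(-55 + 12*B))
h(23)/(1/(46253 + J(8*4 + 2))) = -(3145204 + 136*(-55 + 12*(8*4 + 2))*(8*4 + 2)) = -(3145204 + 136*(-55 + 12*(32 + 2))*(32 + 2)) = -68/(1/(46253 + 2*34*(-55 + 12*34))) = -68/(1/(46253 + 2*34*(-55 + 408))) = -68/(1/(46253 + 2*34*353)) = -68/(1/(46253 + 24004)) = -68/(1/70257) = -68/1/70257 = -68*70257 = -4777476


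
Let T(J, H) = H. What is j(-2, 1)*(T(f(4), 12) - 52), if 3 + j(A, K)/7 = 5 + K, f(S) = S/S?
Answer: -840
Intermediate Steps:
f(S) = 1
j(A, K) = 14 + 7*K (j(A, K) = -21 + 7*(5 + K) = -21 + (35 + 7*K) = 14 + 7*K)
j(-2, 1)*(T(f(4), 12) - 52) = (14 + 7*1)*(12 - 52) = (14 + 7)*(-40) = 21*(-40) = -840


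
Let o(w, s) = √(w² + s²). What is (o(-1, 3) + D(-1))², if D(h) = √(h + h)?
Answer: 8 + 4*I*√5 ≈ 8.0 + 8.9443*I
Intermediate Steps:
D(h) = √2*√h (D(h) = √(2*h) = √2*√h)
o(w, s) = √(s² + w²)
(o(-1, 3) + D(-1))² = (√(3² + (-1)²) + √2*√(-1))² = (√(9 + 1) + √2*I)² = (√10 + I*√2)²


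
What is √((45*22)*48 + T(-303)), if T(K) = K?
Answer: √47217 ≈ 217.29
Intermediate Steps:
√((45*22)*48 + T(-303)) = √((45*22)*48 - 303) = √(990*48 - 303) = √(47520 - 303) = √47217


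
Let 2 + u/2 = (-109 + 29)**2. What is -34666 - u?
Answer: -47462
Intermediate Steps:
u = 12796 (u = -4 + 2*(-109 + 29)**2 = -4 + 2*(-80)**2 = -4 + 2*6400 = -4 + 12800 = 12796)
-34666 - u = -34666 - 1*12796 = -34666 - 12796 = -47462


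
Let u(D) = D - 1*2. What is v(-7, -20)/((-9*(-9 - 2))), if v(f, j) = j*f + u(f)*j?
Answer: 320/99 ≈ 3.2323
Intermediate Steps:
u(D) = -2 + D (u(D) = D - 2 = -2 + D)
v(f, j) = f*j + j*(-2 + f) (v(f, j) = j*f + (-2 + f)*j = f*j + j*(-2 + f))
v(-7, -20)/((-9*(-9 - 2))) = (2*(-20)*(-1 - 7))/((-9*(-9 - 2))) = (2*(-20)*(-8))/((-9*(-11))) = 320/99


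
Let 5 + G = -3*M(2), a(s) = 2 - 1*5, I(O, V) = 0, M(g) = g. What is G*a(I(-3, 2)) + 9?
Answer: 42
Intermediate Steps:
a(s) = -3 (a(s) = 2 - 5 = -3)
G = -11 (G = -5 - 3*2 = -5 - 6 = -11)
G*a(I(-3, 2)) + 9 = -11*(-3) + 9 = 33 + 9 = 42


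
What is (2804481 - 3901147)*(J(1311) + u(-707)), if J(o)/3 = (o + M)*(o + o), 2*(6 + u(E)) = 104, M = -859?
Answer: -3899171836348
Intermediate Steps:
u(E) = 46 (u(E) = -6 + (½)*104 = -6 + 52 = 46)
J(o) = 6*o*(-859 + o) (J(o) = 3*((o - 859)*(o + o)) = 3*((-859 + o)*(2*o)) = 3*(2*o*(-859 + o)) = 6*o*(-859 + o))
(2804481 - 3901147)*(J(1311) + u(-707)) = (2804481 - 3901147)*(6*1311*(-859 + 1311) + 46) = -1096666*(6*1311*452 + 46) = -1096666*(3555432 + 46) = -1096666*3555478 = -3899171836348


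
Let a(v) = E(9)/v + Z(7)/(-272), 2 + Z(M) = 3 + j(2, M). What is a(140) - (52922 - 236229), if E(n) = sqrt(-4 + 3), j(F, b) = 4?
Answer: 49859499/272 + I/140 ≈ 1.8331e+5 + 0.0071429*I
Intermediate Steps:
E(n) = I (E(n) = sqrt(-1) = I)
Z(M) = 5 (Z(M) = -2 + (3 + 4) = -2 + 7 = 5)
a(v) = -5/272 + I/v (a(v) = I/v + 5/(-272) = I/v + 5*(-1/272) = I/v - 5/272 = -5/272 + I/v)
a(140) - (52922 - 236229) = (-5/272 + I/140) - (52922 - 236229) = (-5/272 + I*(1/140)) - 1*(-183307) = (-5/272 + I/140) + 183307 = 49859499/272 + I/140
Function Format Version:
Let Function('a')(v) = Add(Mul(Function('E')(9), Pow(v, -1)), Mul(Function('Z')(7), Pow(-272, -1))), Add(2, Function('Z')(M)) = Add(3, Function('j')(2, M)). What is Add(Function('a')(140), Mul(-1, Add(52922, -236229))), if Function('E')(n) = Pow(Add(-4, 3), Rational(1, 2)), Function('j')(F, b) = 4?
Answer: Add(Rational(49859499, 272), Mul(Rational(1, 140), I)) ≈ Add(1.8331e+5, Mul(0.0071429, I))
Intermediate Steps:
Function('E')(n) = I (Function('E')(n) = Pow(-1, Rational(1, 2)) = I)
Function('Z')(M) = 5 (Function('Z')(M) = Add(-2, Add(3, 4)) = Add(-2, 7) = 5)
Function('a')(v) = Add(Rational(-5, 272), Mul(I, Pow(v, -1))) (Function('a')(v) = Add(Mul(I, Pow(v, -1)), Mul(5, Pow(-272, -1))) = Add(Mul(I, Pow(v, -1)), Mul(5, Rational(-1, 272))) = Add(Mul(I, Pow(v, -1)), Rational(-5, 272)) = Add(Rational(-5, 272), Mul(I, Pow(v, -1))))
Add(Function('a')(140), Mul(-1, Add(52922, -236229))) = Add(Add(Rational(-5, 272), Mul(I, Pow(140, -1))), Mul(-1, Add(52922, -236229))) = Add(Add(Rational(-5, 272), Mul(I, Rational(1, 140))), Mul(-1, -183307)) = Add(Add(Rational(-5, 272), Mul(Rational(1, 140), I)), 183307) = Add(Rational(49859499, 272), Mul(Rational(1, 140), I))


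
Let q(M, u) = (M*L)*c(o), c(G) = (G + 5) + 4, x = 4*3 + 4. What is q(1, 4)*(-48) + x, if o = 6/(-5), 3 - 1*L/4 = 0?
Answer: -22384/5 ≈ -4476.8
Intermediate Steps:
L = 12 (L = 12 - 4*0 = 12 + 0 = 12)
o = -6/5 (o = 6*(-1/5) = -6/5 ≈ -1.2000)
x = 16 (x = 12 + 4 = 16)
c(G) = 9 + G (c(G) = (5 + G) + 4 = 9 + G)
q(M, u) = 468*M/5 (q(M, u) = (M*12)*(9 - 6/5) = (12*M)*(39/5) = 468*M/5)
q(1, 4)*(-48) + x = ((468/5)*1)*(-48) + 16 = (468/5)*(-48) + 16 = -22464/5 + 16 = -22384/5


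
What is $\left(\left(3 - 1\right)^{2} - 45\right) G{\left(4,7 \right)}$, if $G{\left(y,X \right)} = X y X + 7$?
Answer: $-8323$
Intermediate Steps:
$G{\left(y,X \right)} = 7 + y X^{2}$ ($G{\left(y,X \right)} = y X^{2} + 7 = 7 + y X^{2}$)
$\left(\left(3 - 1\right)^{2} - 45\right) G{\left(4,7 \right)} = \left(\left(3 - 1\right)^{2} - 45\right) \left(7 + 4 \cdot 7^{2}\right) = \left(2^{2} - 45\right) \left(7 + 4 \cdot 49\right) = \left(4 - 45\right) \left(7 + 196\right) = \left(-41\right) 203 = -8323$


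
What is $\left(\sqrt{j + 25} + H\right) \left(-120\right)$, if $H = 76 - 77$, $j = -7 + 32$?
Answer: $120 - 600 \sqrt{2} \approx -728.53$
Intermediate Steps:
$j = 25$
$H = -1$ ($H = 76 - 77 = -1$)
$\left(\sqrt{j + 25} + H\right) \left(-120\right) = \left(\sqrt{25 + 25} - 1\right) \left(-120\right) = \left(\sqrt{50} - 1\right) \left(-120\right) = \left(5 \sqrt{2} - 1\right) \left(-120\right) = \left(-1 + 5 \sqrt{2}\right) \left(-120\right) = 120 - 600 \sqrt{2}$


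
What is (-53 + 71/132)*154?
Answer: -48475/6 ≈ -8079.2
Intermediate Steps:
(-53 + 71/132)*154 = -6925/132*154 = -48475/6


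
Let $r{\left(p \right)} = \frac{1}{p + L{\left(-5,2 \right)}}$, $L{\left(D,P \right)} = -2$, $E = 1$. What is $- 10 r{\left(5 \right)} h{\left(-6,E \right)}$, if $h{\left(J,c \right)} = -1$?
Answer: $\frac{10}{3} \approx 3.3333$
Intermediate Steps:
$r{\left(p \right)} = \frac{1}{-2 + p}$ ($r{\left(p \right)} = \frac{1}{p - 2} = \frac{1}{-2 + p}$)
$- 10 r{\left(5 \right)} h{\left(-6,E \right)} = - \frac{10}{-2 + 5} \left(-1\right) = - \frac{10}{3} \left(-1\right) = \left(-10\right) \frac{1}{3} \left(-1\right) = \left(- \frac{10}{3}\right) \left(-1\right) = \frac{10}{3}$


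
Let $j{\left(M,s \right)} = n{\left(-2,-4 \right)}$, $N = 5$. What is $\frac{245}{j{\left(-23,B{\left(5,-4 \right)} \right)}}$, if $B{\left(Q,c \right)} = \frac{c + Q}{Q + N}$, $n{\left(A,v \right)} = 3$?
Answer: $\frac{245}{3} \approx 81.667$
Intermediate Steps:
$B{\left(Q,c \right)} = \frac{Q + c}{5 + Q}$ ($B{\left(Q,c \right)} = \frac{c + Q}{Q + 5} = \frac{Q + c}{5 + Q}$)
$j{\left(M,s \right)} = 3$
$\frac{245}{j{\left(-23,B{\left(5,-4 \right)} \right)}} = \frac{245}{3}$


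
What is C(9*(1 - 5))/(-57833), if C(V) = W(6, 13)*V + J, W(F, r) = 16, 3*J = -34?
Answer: 1762/173499 ≈ 0.010156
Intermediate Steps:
J = -34/3 (J = (⅓)*(-34) = -34/3 ≈ -11.333)
C(V) = -34/3 + 16*V (C(V) = 16*V - 34/3 = -34/3 + 16*V)
C(9*(1 - 5))/(-57833) = (-34/3 + 16*(9*(1 - 5)))/(-57833) = (-34/3 + 16*(9*(-4)))*(-1/57833) = (-34/3 + 16*(-36))*(-1/57833) = (-34/3 - 576)*(-1/57833) = -1762/3*(-1/57833) = 1762/173499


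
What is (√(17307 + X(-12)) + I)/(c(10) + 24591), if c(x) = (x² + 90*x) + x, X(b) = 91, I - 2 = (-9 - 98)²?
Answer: 11451/25601 + √17398/25601 ≈ 0.45244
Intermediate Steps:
I = 11451 (I = 2 + (-9 - 98)² = 2 + (-107)² = 2 + 11449 = 11451)
c(x) = x² + 91*x
(√(17307 + X(-12)) + I)/(c(10) + 24591) = (√(17307 + 91) + 11451)/(10*(91 + 10) + 24591) = (√17398 + 11451)/(10*101 + 24591) = (11451 + √17398)/(1010 + 24591) = (11451 + √17398)/25601 = (11451 + √17398)*(1/25601) = 11451/25601 + √17398/25601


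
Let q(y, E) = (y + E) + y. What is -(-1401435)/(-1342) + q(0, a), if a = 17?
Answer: -1378621/1342 ≈ -1027.3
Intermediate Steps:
q(y, E) = E + 2*y (q(y, E) = (E + y) + y = E + 2*y)
-(-1401435)/(-1342) + q(0, a) = -(-1401435)/(-1342) + (17 + 2*0) = -(-1401435)*(-1)/1342 + (17 + 0) = -945*1483/1342 + 17 = -1401435/1342 + 17 = -1378621/1342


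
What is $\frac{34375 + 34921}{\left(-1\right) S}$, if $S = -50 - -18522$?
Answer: $- \frac{8662}{2309} \approx -3.7514$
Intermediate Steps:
$S = 18472$ ($S = -50 + 18522 = 18472$)
$\frac{34375 + 34921}{\left(-1\right) S} = \frac{34375 + 34921}{\left(-1\right) 18472} = \frac{69296}{-18472} = 69296 \left(- \frac{1}{18472}\right) = - \frac{8662}{2309}$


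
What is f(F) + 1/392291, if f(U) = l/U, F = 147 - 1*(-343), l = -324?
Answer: -63550897/96111295 ≈ -0.66122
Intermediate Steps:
F = 490 (F = 147 + 343 = 490)
f(U) = -324/U
f(F) + 1/392291 = -324/490 + 1/392291 = -324*1/490 + 1/392291 = -162/245 + 1/392291 = -63550897/96111295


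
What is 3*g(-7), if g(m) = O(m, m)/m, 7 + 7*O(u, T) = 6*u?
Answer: 3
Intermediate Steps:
O(u, T) = -1 + 6*u/7 (O(u, T) = -1 + (6*u)/7 = -1 + 6*u/7)
g(m) = (-1 + 6*m/7)/m
3*g(-7) = 3*(6/7 - 1/(-7)) = 3*(6/7 - 1*(-⅐)) = 3*(6/7 + ⅐) = 3*1 = 3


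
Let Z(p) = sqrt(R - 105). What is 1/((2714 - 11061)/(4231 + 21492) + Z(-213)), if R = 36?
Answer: -214709881/45725090710 - 661672729*I*sqrt(69)/45725090710 ≈ -0.0046957 - 0.1202*I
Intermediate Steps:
Z(p) = I*sqrt(69) (Z(p) = sqrt(36 - 105) = sqrt(-69) = I*sqrt(69))
1/((2714 - 11061)/(4231 + 21492) + Z(-213)) = 1/((2714 - 11061)/(4231 + 21492) + I*sqrt(69)) = 1/(-8347/25723 + I*sqrt(69))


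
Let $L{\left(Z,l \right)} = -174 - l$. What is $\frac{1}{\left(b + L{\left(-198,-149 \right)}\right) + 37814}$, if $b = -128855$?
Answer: $- \frac{1}{91066} \approx -1.0981 \cdot 10^{-5}$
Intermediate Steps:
$\frac{1}{\left(b + L{\left(-198,-149 \right)}\right) + 37814} = \frac{1}{\left(-128855 - 25\right) + 37814} = \frac{1}{-128880 + 37814} = \frac{1}{-91066} = - \frac{1}{91066}$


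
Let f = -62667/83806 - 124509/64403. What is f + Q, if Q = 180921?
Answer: 976480903246323/5397357818 ≈ 1.8092e+5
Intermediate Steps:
f = -14470544055/5397357818 (f = -62667*1/83806 - 124509*1/64403 = -62667/83806 - 124509/64403 = -14470544055/5397357818 ≈ -2.6810)
f + Q = -14470544055/5397357818 + 180921 = 976480903246323/5397357818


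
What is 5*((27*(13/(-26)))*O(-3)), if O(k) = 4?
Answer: -270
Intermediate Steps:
5*((27*(13/(-26)))*O(-3)) = 5*((27*(13/(-26)))*4) = 5*((27*(13*(-1/26)))*4) = 5*((27*(-1/2))*4) = 5*(-27/2*4) = 5*(-54) = -270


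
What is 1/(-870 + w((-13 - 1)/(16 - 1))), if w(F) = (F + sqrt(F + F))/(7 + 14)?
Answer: -3083220/2682538447 - 45*I*sqrt(105)/5365076894 ≈ -0.0011494 - 8.5947e-8*I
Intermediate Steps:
w(F) = F/21 + sqrt(2)*sqrt(F)/21 (w(F) = (F + sqrt(2*F))/21 = (F + sqrt(2)*sqrt(F))*(1/21) = F/21 + sqrt(2)*sqrt(F)/21)
1/(-870 + w((-13 - 1)/(16 - 1))) = 1/(-870 + (((-13 - 1)/(16 - 1))/21 + sqrt(2)*sqrt((-13 - 1)/(16 - 1))/21)) = 1/(-870 + ((-14/15)/21 + sqrt(2)*sqrt(-14/15)/21)) = 1/(-870 + ((-14*1/15)/21 + sqrt(2)*sqrt(-14*1/15)/21)) = 1/(-870 + ((1/21)*(-14/15) + sqrt(2)*sqrt(-14/15)/21)) = 1/(-870 + (-2/45 + sqrt(2)*(I*sqrt(210)/15)/21)) = 1/(-870 + (-2/45 + 2*I*sqrt(105)/315)) = 1/(-39152/45 + 2*I*sqrt(105)/315)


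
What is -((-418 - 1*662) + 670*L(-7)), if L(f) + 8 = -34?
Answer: 29220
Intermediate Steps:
L(f) = -42 (L(f) = -8 - 34 = -42)
-((-418 - 1*662) + 670*L(-7)) = -((-418 - 1*662) + 670*(-42)) = -((-418 - 662) - 28140) = -(-1080 - 28140) = -1*(-29220) = 29220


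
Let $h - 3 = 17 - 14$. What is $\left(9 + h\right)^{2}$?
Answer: $225$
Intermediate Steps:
$h = 6$ ($h = 3 + \left(17 - 14\right) = 3 + 3 = 6$)
$\left(9 + h\right)^{2} = \left(9 + 6\right)^{2} = 15^{2} = 225$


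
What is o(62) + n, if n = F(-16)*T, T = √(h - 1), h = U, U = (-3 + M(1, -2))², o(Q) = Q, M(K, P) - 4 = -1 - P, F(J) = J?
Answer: 62 - 16*√3 ≈ 34.287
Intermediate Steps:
M(K, P) = 3 - P (M(K, P) = 4 + (-1 - P) = 3 - P)
U = 4 (U = (-3 + (3 - 1*(-2)))² = (-3 + (3 + 2))² = (-3 + 5)² = 2² = 4)
h = 4
T = √3 (T = √(4 - 1) = √3 ≈ 1.7320)
n = -16*√3 ≈ -27.713
o(62) + n = 62 - 16*√3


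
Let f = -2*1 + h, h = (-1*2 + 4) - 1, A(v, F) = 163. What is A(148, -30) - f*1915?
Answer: 2078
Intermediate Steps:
h = 1 (h = (-2 + 4) - 1 = 2 - 1 = 1)
f = -1 (f = -2*1 + 1 = -2 + 1 = -1)
A(148, -30) - f*1915 = 163 - (-1)*1915 = 163 - 1*(-1915) = 163 + 1915 = 2078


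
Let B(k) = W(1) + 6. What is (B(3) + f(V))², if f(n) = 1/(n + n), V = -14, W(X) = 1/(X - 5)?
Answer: 1600/49 ≈ 32.653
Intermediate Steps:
W(X) = 1/(-5 + X)
B(k) = 23/4 (B(k) = 1/(-5 + 1) + 6 = 1/(-4) + 6 = -¼ + 6 = 23/4)
f(n) = 1/(2*n)
(B(3) + f(V))² = (23/4 + (½)/(-14))² = (23/4 + (½)*(-1/14))² = (23/4 - 1/28)² = (40/7)² = 1600/49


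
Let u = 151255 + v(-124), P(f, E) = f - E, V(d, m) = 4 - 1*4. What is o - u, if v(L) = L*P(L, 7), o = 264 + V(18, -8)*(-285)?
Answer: -167235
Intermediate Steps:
V(d, m) = 0 (V(d, m) = 4 - 4 = 0)
o = 264 (o = 264 + 0*(-285) = 264 + 0 = 264)
v(L) = L*(-7 + L) (v(L) = L*(L - 1*7) = L*(L - 7) = L*(-7 + L))
u = 167499 (u = 151255 - 124*(-7 - 124) = 151255 - 124*(-131) = 151255 + 16244 = 167499)
o - u = 264 - 1*167499 = 264 - 167499 = -167235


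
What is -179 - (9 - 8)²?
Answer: -180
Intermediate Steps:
-179 - (9 - 8)² = -179 - 1*1² = -179 - 1*1 = -179 - 1 = -180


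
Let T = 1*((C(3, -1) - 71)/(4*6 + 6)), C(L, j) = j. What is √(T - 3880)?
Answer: 2*I*√24265/5 ≈ 62.309*I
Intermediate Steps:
T = -12/5 (T = 1*((-1 - 71)/(4*6 + 6)) = 1*(-72/(24 + 6)) = 1*(-72/30) = 1*(-72*1/30) = 1*(-12/5) = -12/5 ≈ -2.4000)
√(T - 3880) = √(-12/5 - 3880) = √(-19412/5) = 2*I*√24265/5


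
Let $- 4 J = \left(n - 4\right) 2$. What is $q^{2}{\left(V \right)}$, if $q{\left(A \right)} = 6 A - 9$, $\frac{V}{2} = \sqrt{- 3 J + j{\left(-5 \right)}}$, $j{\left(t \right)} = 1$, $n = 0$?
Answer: $-639 - 216 i \sqrt{5} \approx -639.0 - 482.99 i$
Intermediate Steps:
$J = 2$ ($J = - \frac{\left(0 - 4\right) 2}{4} = - \frac{\left(-4\right) 2}{4} = \left(- \frac{1}{4}\right) \left(-8\right) = 2$)
$V = 2 i \sqrt{5}$ ($V = 2 \sqrt{\left(-3\right) 2 + 1} = 2 \sqrt{-6 + 1} = 2 \sqrt{-5} = 2 i \sqrt{5} \approx 4.4721 i$)
$q{\left(A \right)} = -9 + 6 A$
$q^{2}{\left(V \right)} = \left(-9 + 6 \cdot 2 i \sqrt{5}\right)^{2} = \left(-9 + 12 i \sqrt{5}\right)^{2}$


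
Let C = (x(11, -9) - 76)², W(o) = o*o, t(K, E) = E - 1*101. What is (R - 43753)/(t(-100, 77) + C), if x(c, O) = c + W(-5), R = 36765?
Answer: -1747/394 ≈ -4.4340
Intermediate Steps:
t(K, E) = -101 + E (t(K, E) = E - 101 = -101 + E)
W(o) = o²
x(c, O) = 25 + c (x(c, O) = c + (-5)² = c + 25 = 25 + c)
C = 1600 (C = ((25 + 11) - 76)² = (36 - 76)² = (-40)² = 1600)
(R - 43753)/(t(-100, 77) + C) = (36765 - 43753)/((-101 + 77) + 1600) = -6988/(-24 + 1600) = -6988/1576 = -6988*1/1576 = -1747/394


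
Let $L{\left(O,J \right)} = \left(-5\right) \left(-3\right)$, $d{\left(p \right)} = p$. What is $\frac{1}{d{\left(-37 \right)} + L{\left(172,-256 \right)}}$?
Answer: $- \frac{1}{22} \approx -0.045455$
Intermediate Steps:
$L{\left(O,J \right)} = 15$
$\frac{1}{d{\left(-37 \right)} + L{\left(172,-256 \right)}} = \frac{1}{-37 + 15} = \frac{1}{-22} = - \frac{1}{22}$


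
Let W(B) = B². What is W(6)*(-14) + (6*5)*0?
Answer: -504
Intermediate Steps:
W(6)*(-14) + (6*5)*0 = 6²*(-14) + (6*5)*0 = 36*(-14) + 30*0 = -504 + 0 = -504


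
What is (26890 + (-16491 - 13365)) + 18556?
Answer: 15590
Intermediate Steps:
(26890 + (-16491 - 13365)) + 18556 = (26890 - 29856) + 18556 = -2966 + 18556 = 15590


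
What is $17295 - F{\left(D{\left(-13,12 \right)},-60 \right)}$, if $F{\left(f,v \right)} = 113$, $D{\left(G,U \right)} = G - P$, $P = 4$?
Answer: $17182$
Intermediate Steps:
$D{\left(G,U \right)} = -4 + G$ ($D{\left(G,U \right)} = G - 4 = -4 + G$)
$17295 - F{\left(D{\left(-13,12 \right)},-60 \right)} = 17295 - 113 = 17182$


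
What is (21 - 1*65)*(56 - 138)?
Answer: 3608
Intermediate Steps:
(21 - 1*65)*(56 - 138) = (21 - 65)*(-82) = -44*(-82) = 3608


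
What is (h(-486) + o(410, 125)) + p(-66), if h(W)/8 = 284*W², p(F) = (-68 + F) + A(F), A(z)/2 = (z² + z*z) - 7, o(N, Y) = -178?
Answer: 536654410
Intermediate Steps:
A(z) = -14 + 4*z² (A(z) = 2*((z² + z*z) - 7) = 2*((z² + z²) - 7) = 2*(2*z² - 7) = 2*(-7 + 2*z²) = -14 + 4*z²)
p(F) = -82 + F + 4*F² (p(F) = (-68 + F) + (-14 + 4*F²) = -82 + F + 4*F²)
h(W) = 2272*W² (h(W) = 8*(284*W²) = 2272*W²)
(h(-486) + o(410, 125)) + p(-66) = (2272*(-486)² - 178) + (-82 - 66 + 4*(-66)²) = (2272*236196 - 178) + (-82 - 66 + 4*4356) = (536637312 - 178) + (-82 - 66 + 17424) = 536637134 + 17276 = 536654410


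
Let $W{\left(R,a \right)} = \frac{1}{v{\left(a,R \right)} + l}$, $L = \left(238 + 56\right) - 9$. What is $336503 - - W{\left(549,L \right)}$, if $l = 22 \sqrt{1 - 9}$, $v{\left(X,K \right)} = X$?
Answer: $\frac{28635396076}{85097} - \frac{44 i \sqrt{2}}{85097} \approx 3.365 \cdot 10^{5} - 0.00073123 i$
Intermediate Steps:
$L = 285$ ($L = 294 - 9 = 285$)
$l = 44 i \sqrt{2}$ ($l = 22 \sqrt{-8} = 22 \cdot 2 i \sqrt{2} = 44 i \sqrt{2} \approx 62.225 i$)
$W{\left(R,a \right)} = \frac{1}{a + 44 i \sqrt{2}}$
$336503 - - W{\left(549,L \right)} = 336503 - - \frac{1}{285 + 44 i \sqrt{2}} = 336503 + \frac{1}{285 + 44 i \sqrt{2}}$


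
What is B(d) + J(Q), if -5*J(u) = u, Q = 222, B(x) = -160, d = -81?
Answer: -1022/5 ≈ -204.40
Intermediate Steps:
J(u) = -u/5
B(d) + J(Q) = -160 - ⅕*222 = -160 - 222/5 = -1022/5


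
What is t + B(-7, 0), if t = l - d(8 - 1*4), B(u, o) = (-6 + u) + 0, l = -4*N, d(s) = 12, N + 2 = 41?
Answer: -181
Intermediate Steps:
N = 39 (N = -2 + 41 = 39)
l = -156 (l = -4*39 = -156)
B(u, o) = -6 + u
t = -168 (t = -156 - 1*12 = -156 - 12 = -168)
t + B(-7, 0) = -168 + (-6 - 7) = -168 - 13 = -181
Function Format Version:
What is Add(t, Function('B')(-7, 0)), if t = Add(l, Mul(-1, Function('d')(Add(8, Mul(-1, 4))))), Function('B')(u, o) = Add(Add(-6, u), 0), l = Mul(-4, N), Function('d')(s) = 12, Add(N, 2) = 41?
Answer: -181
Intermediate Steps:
N = 39 (N = Add(-2, 41) = 39)
l = -156 (l = Mul(-4, 39) = -156)
Function('B')(u, o) = Add(-6, u)
t = -168 (t = Add(-156, Mul(-1, 12)) = Add(-156, -12) = -168)
Add(t, Function('B')(-7, 0)) = Add(-168, Add(-6, -7)) = Add(-168, -13) = -181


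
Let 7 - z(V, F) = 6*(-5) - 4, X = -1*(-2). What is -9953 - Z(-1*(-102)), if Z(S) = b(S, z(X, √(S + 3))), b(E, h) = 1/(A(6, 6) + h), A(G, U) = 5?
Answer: -457839/46 ≈ -9953.0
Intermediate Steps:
X = 2
z(V, F) = 41 (z(V, F) = 7 - (6*(-5) - 4) = 7 - (-30 - 4) = 7 - 1*(-34) = 7 + 34 = 41)
b(E, h) = 1/(5 + h)
Z(S) = 1/46 (Z(S) = 1/(5 + 41) = 1/46)
-9953 - Z(-1*(-102)) = -9953 - 1*1/46 = -9953 - 1/46 = -457839/46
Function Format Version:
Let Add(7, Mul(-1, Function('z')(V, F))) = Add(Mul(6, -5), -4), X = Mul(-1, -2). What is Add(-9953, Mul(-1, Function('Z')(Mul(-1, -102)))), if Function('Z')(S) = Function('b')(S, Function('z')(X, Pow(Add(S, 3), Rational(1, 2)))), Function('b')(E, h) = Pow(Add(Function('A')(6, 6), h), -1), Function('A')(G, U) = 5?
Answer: Rational(-457839, 46) ≈ -9953.0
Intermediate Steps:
X = 2
Function('z')(V, F) = 41 (Function('z')(V, F) = Add(7, Mul(-1, Add(Mul(6, -5), -4))) = Add(7, Mul(-1, Add(-30, -4))) = Add(7, Mul(-1, -34)) = Add(7, 34) = 41)
Function('b')(E, h) = Pow(Add(5, h), -1)
Function('Z')(S) = Rational(1, 46) (Function('Z')(S) = Pow(Add(5, 41), -1) = Pow(46, -1) = Rational(1, 46))
Add(-9953, Mul(-1, Function('Z')(Mul(-1, -102)))) = Add(-9953, Mul(-1, Rational(1, 46))) = Add(-9953, Rational(-1, 46)) = Rational(-457839, 46)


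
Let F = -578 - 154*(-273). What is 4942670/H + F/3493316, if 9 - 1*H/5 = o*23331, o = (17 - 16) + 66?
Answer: -423555805099/682579973136 ≈ -0.62052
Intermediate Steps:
F = 41464 (F = -578 + 42042 = 41464)
o = 67 (o = 1 + 66 = 67)
H = -7815840 (H = 45 - 335*23331 = 45 - 5*1563177 = 45 - 7815885 = -7815840)
4942670/H + F/3493316 = 4942670/(-7815840) + 41464/3493316 = 4942670*(-1/7815840) + 41464*(1/3493316) = -494267/781584 + 10366/873329 = -423555805099/682579973136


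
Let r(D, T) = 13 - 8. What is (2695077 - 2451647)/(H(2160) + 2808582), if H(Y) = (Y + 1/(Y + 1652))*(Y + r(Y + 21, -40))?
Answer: 927955160/28532753549 ≈ 0.032522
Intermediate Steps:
r(D, T) = 5
H(Y) = (5 + Y)*(Y + 1/(1652 + Y)) (H(Y) = (Y + 1/(Y + 1652))*(Y + 5) = (Y + 1/(1652 + Y))*(5 + Y) = (5 + Y)*(Y + 1/(1652 + Y)))
(2695077 - 2451647)/(H(2160) + 2808582) = (2695077 - 2451647)/((5 + 2160³ + 1657*2160² + 8261*2160)/(1652 + 2160) + 2808582) = 243430/((5 + 10077696000 + 1657*4665600 + 17843760)/3812 + 2808582) = 243430/((5 + 10077696000 + 7730899200 + 17843760)/3812 + 2808582) = 243430/((1/3812)*17826438965 + 2808582) = 243430/(17826438965/3812 + 2808582) = 243430/(28532753549/3812) = 243430*(3812/28532753549) = 927955160/28532753549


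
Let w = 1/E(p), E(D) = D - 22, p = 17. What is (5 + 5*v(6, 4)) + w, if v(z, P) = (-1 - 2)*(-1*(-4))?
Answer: -276/5 ≈ -55.200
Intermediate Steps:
v(z, P) = -12 (v(z, P) = -3*4 = -12)
E(D) = -22 + D
w = -⅕ (w = 1/(-22 + 17) = 1/(-5) = -⅕ ≈ -0.20000)
(5 + 5*v(6, 4)) + w = (5 + 5*(-12)) - ⅕ = (5 - 60) - ⅕ = -55 - ⅕ = -276/5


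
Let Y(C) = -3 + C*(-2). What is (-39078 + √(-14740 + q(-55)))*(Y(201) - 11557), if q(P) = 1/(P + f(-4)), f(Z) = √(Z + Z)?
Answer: 467451036 - 11962*√((810701 - 29480*I*√2)/(-55 + 2*I*√2)) ≈ 4.6745e+8 + 1.4523e+6*I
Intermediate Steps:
f(Z) = √2*√Z (f(Z) = √(2*Z) = √2*√Z)
Y(C) = -3 - 2*C
q(P) = 1/(P + 2*I*√2) (q(P) = 1/(P + √2*√(-4)) = 1/(P + √2*(2*I)) = 1/(P + 2*I*√2))
(-39078 + √(-14740 + q(-55)))*(Y(201) - 11557) = (-39078 + √(-14740 + 1/(-55 + 2*I*√2)))*((-3 - 2*201) - 11557) = (-39078 + √(-14740 + 1/(-55 + 2*I*√2)))*((-3 - 402) - 11557) = (-39078 + √(-14740 + 1/(-55 + 2*I*√2)))*(-405 - 11557) = (-39078 + √(-14740 + 1/(-55 + 2*I*√2)))*(-11962) = 467451036 - 11962*√(-14740 + 1/(-55 + 2*I*√2))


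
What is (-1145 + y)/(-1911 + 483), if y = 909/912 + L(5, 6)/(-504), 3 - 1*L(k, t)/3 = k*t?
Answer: 2434097/3038784 ≈ 0.80101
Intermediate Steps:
L(k, t) = 9 - 3*k*t
y = 2463/2128 (y = 909/912 + (9 - 3*5*6)/(-504) = 909*(1/912) + (9 - 90)*(-1/504) = 303/304 - 81*(-1/504) = 303/304 + 9/56 = 2463/2128 ≈ 1.1574)
(-1145 + y)/(-1911 + 483) = (-1145 + 2463/2128)/(-1911 + 483) = -2434097/2128/(-1428) = -2434097/2128*(-1/1428) = 2434097/3038784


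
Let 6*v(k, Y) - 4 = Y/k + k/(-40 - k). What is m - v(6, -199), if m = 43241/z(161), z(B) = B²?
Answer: 6113137/933156 ≈ 6.5510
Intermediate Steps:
v(k, Y) = ⅔ + Y/(6*k) + k/(6*(-40 - k)) (v(k, Y) = ⅔ + (Y/k + k/(-40 - k))/6 = ⅔ + (Y/(6*k) + k/(6*(-40 - k))) = ⅔ + Y/(6*k) + k/(6*(-40 - k)))
m = 43241/25921 (m = 43241/(161²) = 43241/25921 ≈ 1.6682)
m - v(6, -199) = 43241/25921 - (3*6² + 40*(-199) + 160*6 - 199*6)/(6*6*(40 + 6)) = 43241/25921 - (3*36 - 7960 + 960 - 1194)/(6*6*46) = 43241/25921 - (108 - 7960 + 960 - 1194)/(6*6*46) = 43241/25921 - (-8086)/(6*6*46) = 43241/25921 - 1*(-4043/828) = 43241/25921 + 4043/828 = 6113137/933156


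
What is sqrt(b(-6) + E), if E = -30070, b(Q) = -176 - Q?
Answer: 12*I*sqrt(210) ≈ 173.9*I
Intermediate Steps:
sqrt(b(-6) + E) = sqrt((-176 - 1*(-6)) - 30070) = sqrt((-176 + 6) - 30070) = sqrt(-170 - 30070) = sqrt(-30240) = 12*I*sqrt(210)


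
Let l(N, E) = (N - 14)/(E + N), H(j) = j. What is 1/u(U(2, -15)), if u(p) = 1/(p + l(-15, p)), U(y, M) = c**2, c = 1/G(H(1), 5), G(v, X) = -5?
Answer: 18499/9350 ≈ 1.9785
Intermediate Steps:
l(N, E) = (-14 + N)/(E + N)
c = -1/5 (c = 1/(-5) = -1/5 ≈ -0.20000)
U(y, M) = 1/25 (U(y, M) = (-1/5)**2 = 1/25)
u(p) = 1/(p - 29/(-15 + p)) (u(p) = 1/(p + (-14 - 15)/(p - 15)) = 1/(p - 29/(-15 + p)))
1/u(U(2, -15)) = 1/((-15 + 1/25)/(-29 + (-15 + 1/25)/25)) = 1/(-374/25/(-29 + (1/25)*(-374/25))) = 1/(-374/25/(-29 - 374/625)) = 1/(-374/25/(-18499/625)) = 1/(-625/18499*(-374/25)) = 1/(9350/18499) = 18499/9350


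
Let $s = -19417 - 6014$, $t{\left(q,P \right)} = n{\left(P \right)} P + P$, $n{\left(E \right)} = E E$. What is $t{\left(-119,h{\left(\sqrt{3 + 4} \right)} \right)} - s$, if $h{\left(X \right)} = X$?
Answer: $25431 + 8 \sqrt{7} \approx 25452.0$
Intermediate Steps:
$n{\left(E \right)} = E^{2}$
$t{\left(q,P \right)} = P + P^{3}$ ($t{\left(q,P \right)} = P^{2} P + P = P^{3} + P = P + P^{3}$)
$s = -25431$ ($s = -19417 - 6014 = -25431$)
$t{\left(-119,h{\left(\sqrt{3 + 4} \right)} \right)} - s = \left(\sqrt{3 + 4} + \left(\sqrt{3 + 4}\right)^{3}\right) - -25431 = \left(\sqrt{7} + \left(\sqrt{7}\right)^{3}\right) + 25431 = \left(\sqrt{7} + 7 \sqrt{7}\right) + 25431 = 8 \sqrt{7} + 25431 = 25431 + 8 \sqrt{7}$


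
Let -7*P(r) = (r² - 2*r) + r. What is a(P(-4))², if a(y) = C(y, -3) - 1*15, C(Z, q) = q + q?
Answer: 441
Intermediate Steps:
P(r) = -r²/7 + r/7 (P(r) = -((r² - 2*r) + r)/7 = -(r² - r)/7 = -r²/7 + r/7)
C(Z, q) = 2*q
a(y) = -21 (a(y) = 2*(-3) - 1*15 = -6 - 15 = -21)
a(P(-4))² = (-21)² = 441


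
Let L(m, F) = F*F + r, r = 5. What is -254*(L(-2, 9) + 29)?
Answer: -29210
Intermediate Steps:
L(m, F) = 5 + F**2 (L(m, F) = F*F + 5 = F**2 + 5 = 5 + F**2)
-254*(L(-2, 9) + 29) = -254*((5 + 9**2) + 29) = -254*((5 + 81) + 29) = -254*(86 + 29) = -254*115 = -29210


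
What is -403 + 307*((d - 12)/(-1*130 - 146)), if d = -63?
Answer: -29401/92 ≈ -319.58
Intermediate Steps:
-403 + 307*((d - 12)/(-1*130 - 146)) = -403 + 307*((-63 - 12)/(-1*130 - 146)) = -403 + 307*(-75/(-130 - 146)) = -403 + 307*(-75/(-276)) = -403 + 307*(-75*(-1/276)) = -403 + 307*(25/92) = -403 + 7675/92 = -29401/92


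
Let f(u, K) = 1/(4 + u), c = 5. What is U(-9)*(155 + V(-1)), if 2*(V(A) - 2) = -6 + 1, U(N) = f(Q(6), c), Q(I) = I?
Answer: 309/20 ≈ 15.450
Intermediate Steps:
U(N) = 1/10 (U(N) = 1/(4 + 6) = 1/10)
V(A) = -1/2 (V(A) = 2 + (-6 + 1)/2 = 2 + (1/2)*(-5) = 2 - 5/2 = -1/2)
U(-9)*(155 + V(-1)) = (155 - 1/2)/10 = (1/10)*(309/2) = 309/20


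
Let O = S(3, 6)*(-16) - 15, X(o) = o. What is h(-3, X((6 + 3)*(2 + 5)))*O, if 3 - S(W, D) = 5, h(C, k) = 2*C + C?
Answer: -153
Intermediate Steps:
h(C, k) = 3*C
S(W, D) = -2 (S(W, D) = 3 - 1*5 = 3 - 5 = -2)
O = 17 (O = -2*(-16) - 15 = 32 - 15 = 17)
h(-3, X((6 + 3)*(2 + 5)))*O = (3*(-3))*17 = -9*17 = -153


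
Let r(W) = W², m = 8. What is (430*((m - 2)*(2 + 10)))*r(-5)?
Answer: 774000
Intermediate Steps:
(430*((m - 2)*(2 + 10)))*r(-5) = (430*((8 - 2)*(2 + 10)))*(-5)² = (430*(6*12))*25 = (430*72)*25 = 30960*25 = 774000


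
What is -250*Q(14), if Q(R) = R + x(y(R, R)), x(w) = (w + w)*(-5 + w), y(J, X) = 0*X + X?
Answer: -66500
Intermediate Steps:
y(J, X) = X (y(J, X) = 0 + X = X)
x(w) = 2*w*(-5 + w) (x(w) = (2*w)*(-5 + w) = 2*w*(-5 + w))
Q(R) = R + 2*R*(-5 + R)
-250*Q(14) = -3500*(-9 + 2*14) = -3500*(-9 + 28) = -3500*19 = -250*266 = -66500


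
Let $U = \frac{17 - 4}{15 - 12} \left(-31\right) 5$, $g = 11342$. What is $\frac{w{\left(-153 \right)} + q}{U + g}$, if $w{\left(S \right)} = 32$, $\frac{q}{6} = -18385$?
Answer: $- \frac{47262}{4573} \approx -10.335$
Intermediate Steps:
$q = -110310$ ($q = 6 \left(-18385\right) = -110310$)
$U = - \frac{2015}{3}$ ($U = \frac{13}{3} \left(-31\right) 5 = \left(- \frac{403}{3}\right) 5 = - \frac{2015}{3} \approx -671.67$)
$\frac{w{\left(-153 \right)} + q}{U + g} = \frac{32 - 110310}{- \frac{2015}{3} + 11342} = - \frac{110278}{\frac{32011}{3}} = \left(-110278\right) \frac{3}{32011} = - \frac{47262}{4573}$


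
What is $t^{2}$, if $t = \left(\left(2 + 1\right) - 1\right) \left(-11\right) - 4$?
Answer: $676$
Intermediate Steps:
$t = -26$ ($t = \left(3 - 1\right) \left(-11\right) + \left(-7 + 3\right) = 2 \left(-11\right) - 4 = -22 - 4 = -26$)
$t^{2} = \left(-26\right)^{2} = 676$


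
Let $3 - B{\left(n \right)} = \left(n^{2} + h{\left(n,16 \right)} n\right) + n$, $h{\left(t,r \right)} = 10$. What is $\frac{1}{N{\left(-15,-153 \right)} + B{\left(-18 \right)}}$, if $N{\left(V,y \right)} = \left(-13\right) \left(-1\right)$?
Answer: $- \frac{1}{110} \approx -0.0090909$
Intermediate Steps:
$N{\left(V,y \right)} = 13$
$B{\left(n \right)} = 3 - n^{2} - 11 n$ ($B{\left(n \right)} = 3 - \left(\left(n^{2} + 10 n\right) + n\right) = 3 - \left(n^{2} + 11 n\right) = 3 - n^{2} - 11 n$)
$\frac{1}{N{\left(-15,-153 \right)} + B{\left(-18 \right)}} = \frac{1}{13 - 123} = \frac{1}{-110} = - \frac{1}{110}$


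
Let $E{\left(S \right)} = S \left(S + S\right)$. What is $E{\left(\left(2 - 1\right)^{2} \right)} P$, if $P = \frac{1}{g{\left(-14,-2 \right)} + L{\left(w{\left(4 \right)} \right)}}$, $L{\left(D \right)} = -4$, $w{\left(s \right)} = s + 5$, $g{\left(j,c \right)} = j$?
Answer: $- \frac{1}{9} \approx -0.11111$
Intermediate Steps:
$w{\left(s \right)} = 5 + s$
$E{\left(S \right)} = 2 S^{2}$ ($E{\left(S \right)} = S 2 S = 2 S^{2}$)
$P = - \frac{1}{18}$ ($P = \frac{1}{-14 - 4} = \frac{1}{-18} = - \frac{1}{18} \approx -0.055556$)
$E{\left(\left(2 - 1\right)^{2} \right)} P = 2 \left(\left(2 - 1\right)^{2}\right)^{2} \left(- \frac{1}{18}\right) = 2 \left(1^{2}\right)^{2} \left(- \frac{1}{18}\right) = 2 \cdot 1^{2} \left(- \frac{1}{18}\right) = 2 \cdot 1 \left(- \frac{1}{18}\right) = 2 \left(- \frac{1}{18}\right) = - \frac{1}{9}$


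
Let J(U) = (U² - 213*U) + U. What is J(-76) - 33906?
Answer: -12018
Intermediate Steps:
J(U) = U² - 212*U
J(-76) - 33906 = -76*(-212 - 76) - 33906 = -76*(-288) - 33906 = 21888 - 33906 = -12018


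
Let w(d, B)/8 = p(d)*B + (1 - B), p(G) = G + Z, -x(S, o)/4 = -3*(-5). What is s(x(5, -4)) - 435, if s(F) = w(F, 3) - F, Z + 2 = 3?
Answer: -1807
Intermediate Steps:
Z = 1 (Z = -2 + 3 = 1)
x(S, o) = -60 (x(S, o) = -(-12)*(-5) = -4*15 = -60)
p(G) = 1 + G (p(G) = G + 1 = 1 + G)
w(d, B) = 8 - 8*B + 8*B*(1 + d) (w(d, B) = 8*((1 + d)*B + (1 - B)) = 8*(B*(1 + d) + (1 - B)) = 8*(1 - B + B*(1 + d)) = 8 - 8*B + 8*B*(1 + d))
s(F) = 8 + 23*F (s(F) = (8 + 8*3*F) - F = (8 + 24*F) - F = 8 + 23*F)
s(x(5, -4)) - 435 = (8 + 23*(-60)) - 435 = (8 - 1380) - 435 = -1372 - 435 = -1807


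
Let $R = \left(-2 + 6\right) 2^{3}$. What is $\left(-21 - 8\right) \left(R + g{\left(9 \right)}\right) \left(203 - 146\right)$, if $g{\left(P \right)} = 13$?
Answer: $-74385$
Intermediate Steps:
$R = 32$ ($R = 4 \cdot 8 = 32$)
$\left(-21 - 8\right) \left(R + g{\left(9 \right)}\right) \left(203 - 146\right) = \left(-21 - 8\right) \left(32 + 13\right) \left(203 - 146\right) = - 29 \cdot 45 \cdot 57 = \left(-29\right) 2565 = -74385$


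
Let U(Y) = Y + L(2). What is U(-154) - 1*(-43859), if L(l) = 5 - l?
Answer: 43708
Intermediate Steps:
U(Y) = 3 + Y (U(Y) = Y + (5 - 1*2) = Y + (5 - 2) = Y + 3 = 3 + Y)
U(-154) - 1*(-43859) = (3 - 154) - 1*(-43859) = -151 + 43859 = 43708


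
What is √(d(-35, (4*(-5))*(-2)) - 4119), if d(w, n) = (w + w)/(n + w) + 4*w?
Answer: I*√4273 ≈ 65.368*I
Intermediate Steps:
d(w, n) = 4*w + 2*w/(n + w) (d(w, n) = (2*w)/(n + w) + 4*w = 2*w/(n + w) + 4*w = 4*w + 2*w/(n + w))
√(d(-35, (4*(-5))*(-2)) - 4119) = √(2*(-35)*(1 + 2*((4*(-5))*(-2)) + 2*(-35))/((4*(-5))*(-2) - 35) - 4119) = √(2*(-35)*(1 + 2*(-20*(-2)) - 70)/(-20*(-2) - 35) - 4119) = √(2*(-35)*(1 + 2*40 - 70)/(40 - 35) - 4119) = √(2*(-35)*(1 + 80 - 70)/5 - 4119) = √(2*(-35)*(⅕)*11 - 4119) = √(-154 - 4119) = √(-4273) = I*√4273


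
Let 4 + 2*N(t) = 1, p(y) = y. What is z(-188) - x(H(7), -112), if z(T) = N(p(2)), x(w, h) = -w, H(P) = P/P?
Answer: -½ ≈ -0.50000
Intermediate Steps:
H(P) = 1
N(t) = -3/2 (N(t) = -2 + (½)*1 = -2 + ½ = -3/2)
z(T) = -3/2
z(-188) - x(H(7), -112) = -3/2 - (-1) = -3/2 - 1*(-1) = -3/2 + 1 = -½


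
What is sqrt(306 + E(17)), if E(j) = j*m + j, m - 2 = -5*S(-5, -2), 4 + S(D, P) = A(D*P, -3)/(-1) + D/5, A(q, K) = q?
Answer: 4*sqrt(102) ≈ 40.398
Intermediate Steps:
S(D, P) = -4 + D/5 - D*P (S(D, P) = -4 + ((D*P)/(-1) + D/5) = -4 + ((D*P)*(-1) + D*(1/5)) = -4 + (-D*P + D/5) = -4 + (D/5 - D*P) = -4 + D/5 - D*P)
m = 77 (m = 2 - 5*(-4 + (1/5)*(-5) - 1*(-5)*(-2)) = 2 - 5*(-4 - 1 - 10) = 2 - 5*(-15) = 2 + 75 = 77)
E(j) = 78*j (E(j) = j*77 + j = 77*j + j = 78*j)
sqrt(306 + E(17)) = sqrt(306 + 78*17) = sqrt(306 + 1326) = sqrt(1632) = 4*sqrt(102)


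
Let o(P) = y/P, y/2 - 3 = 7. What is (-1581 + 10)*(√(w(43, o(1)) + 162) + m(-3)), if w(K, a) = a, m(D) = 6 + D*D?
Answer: -23565 - 1571*√182 ≈ -44759.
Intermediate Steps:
y = 20 (y = 6 + 2*7 = 6 + 14 = 20)
o(P) = 20/P
m(D) = 6 + D²
(-1581 + 10)*(√(w(43, o(1)) + 162) + m(-3)) = (-1581 + 10)*(√(20/1 + 162) + (6 + (-3)²)) = -1571*(√(20*1 + 162) + (6 + 9)) = -1571*(√(20 + 162) + 15) = -1571*(√182 + 15) = -1571*(15 + √182) = -23565 - 1571*√182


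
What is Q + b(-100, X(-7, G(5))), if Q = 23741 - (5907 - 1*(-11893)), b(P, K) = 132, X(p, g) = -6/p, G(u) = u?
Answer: 6073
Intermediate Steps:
Q = 5941 (Q = 23741 - (5907 + 11893) = 23741 - 1*17800 = 23741 - 17800 = 5941)
Q + b(-100, X(-7, G(5))) = 5941 + 132 = 6073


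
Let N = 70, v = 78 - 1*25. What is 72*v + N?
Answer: 3886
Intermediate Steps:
v = 53 (v = 78 - 25 = 53)
72*v + N = 72*53 + 70 = 3816 + 70 = 3886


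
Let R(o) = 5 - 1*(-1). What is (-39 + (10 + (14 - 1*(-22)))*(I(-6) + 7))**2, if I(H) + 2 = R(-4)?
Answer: 218089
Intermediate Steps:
R(o) = 6 (R(o) = 5 + 1 = 6)
I(H) = 4 (I(H) = -2 + 6 = 4)
(-39 + (10 + (14 - 1*(-22)))*(I(-6) + 7))**2 = (-39 + (10 + (14 - 1*(-22)))*(4 + 7))**2 = (-39 + (10 + (14 + 22))*11)**2 = (-39 + (10 + 36)*11)**2 = (-39 + 46*11)**2 = (-39 + 506)**2 = 467**2 = 218089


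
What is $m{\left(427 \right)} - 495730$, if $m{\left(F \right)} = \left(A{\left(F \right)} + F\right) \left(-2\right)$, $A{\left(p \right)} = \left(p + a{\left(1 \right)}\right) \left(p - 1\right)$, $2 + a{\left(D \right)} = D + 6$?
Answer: $-864648$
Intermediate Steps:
$a{\left(D \right)} = 4 + D$ ($a{\left(D \right)} = -2 + \left(D + 6\right) = -2 + \left(6 + D\right) = 4 + D$)
$A{\left(p \right)} = \left(-1 + p\right) \left(5 + p\right)$ ($A{\left(p \right)} = \left(p + \left(4 + 1\right)\right) \left(p - 1\right) = \left(p + 5\right) \left(-1 + p\right) = \left(5 + p\right) \left(-1 + p\right) = \left(-1 + p\right) \left(5 + p\right)$)
$m{\left(F \right)} = 10 - 10 F - 2 F^{2}$ ($m{\left(F \right)} = \left(\left(-5 + F^{2} + 4 F\right) + F\right) \left(-2\right) = \left(-5 + F^{2} + 5 F\right) \left(-2\right) = 10 - 10 F - 2 F^{2}$)
$m{\left(427 \right)} - 495730 = \left(10 - 4270 - 2 \cdot 427^{2}\right) - 495730 = \left(10 - 4270 - 364658\right) - 495730 = -368918 - 495730 = -864648$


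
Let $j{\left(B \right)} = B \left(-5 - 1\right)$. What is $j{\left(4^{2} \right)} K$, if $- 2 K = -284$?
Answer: $-13632$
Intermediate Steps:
$K = 142$ ($K = \left(- \frac{1}{2}\right) \left(-284\right) = 142$)
$j{\left(B \right)} = - 6 B$ ($j{\left(B \right)} = B \left(-6\right) = - 6 B$)
$j{\left(4^{2} \right)} K = - 6 \cdot 4^{2} \cdot 142 = \left(-6\right) 16 \cdot 142 = \left(-96\right) 142 = -13632$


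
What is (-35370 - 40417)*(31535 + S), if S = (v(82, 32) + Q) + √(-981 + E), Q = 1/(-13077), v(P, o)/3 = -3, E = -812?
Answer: -31244365524287/13077 - 75787*I*√1793 ≈ -2.3893e+9 - 3.2091e+6*I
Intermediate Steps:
v(P, o) = -9 (v(P, o) = 3*(-3) = -9)
Q = -1/13077 ≈ -7.6470e-5
S = -117694/13077 + I*√1793 (S = (-9 - 1/13077) + √(-981 - 812) = -117694/13077 + √(-1793) = -117694/13077 + I*√1793 ≈ -9.0001 + 42.344*I)
(-35370 - 40417)*(31535 + S) = (-35370 - 40417)*(31535 + (-117694/13077 + I*√1793)) = -75787*(412265501/13077 + I*√1793) = -31244365524287/13077 - 75787*I*√1793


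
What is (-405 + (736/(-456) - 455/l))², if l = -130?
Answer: 2111862025/12996 ≈ 1.6250e+5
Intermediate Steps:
(-405 + (736/(-456) - 455/l))² = (-405 + (736/(-456) - 455/(-130)))² = (-405 + (736*(-1/456) - 455*(-1/130)))² = (-405 + (-92/57 + 7/2))² = (-405 + 215/114)² = (-45955/114)² = 2111862025/12996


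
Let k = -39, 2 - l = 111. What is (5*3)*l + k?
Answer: -1674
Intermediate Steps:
l = -109 (l = 2 - 1*111 = 2 - 111 = -109)
(5*3)*l + k = (5*3)*(-109) - 39 = 15*(-109) - 39 = -1635 - 39 = -1674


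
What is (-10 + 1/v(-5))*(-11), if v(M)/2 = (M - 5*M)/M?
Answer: 891/8 ≈ 111.38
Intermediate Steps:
v(M) = -8 (v(M) = 2*((M - 5*M)/M) = 2*((-4*M)/M) = 2*(-4) = -8)
(-10 + 1/v(-5))*(-11) = (-10 + 1/(-8))*(-11) = (-10 - 1/8)*(-11) = -81/8*(-11) = 891/8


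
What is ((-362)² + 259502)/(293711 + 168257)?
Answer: 15021/17768 ≈ 0.84540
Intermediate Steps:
((-362)² + 259502)/(293711 + 168257) = (131044 + 259502)/461968 = 390546*(1/461968) = 15021/17768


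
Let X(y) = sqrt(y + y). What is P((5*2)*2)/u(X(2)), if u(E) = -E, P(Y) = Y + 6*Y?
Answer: -70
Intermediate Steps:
X(y) = sqrt(2)*sqrt(y) (X(y) = sqrt(2*y) = sqrt(2)*sqrt(y))
P(Y) = 7*Y
P((5*2)*2)/u(X(2)) = (7*((5*2)*2))/((-sqrt(2)*sqrt(2))) = (7*(10*2))/((-1*2)) = (7*20)/(-2) = 140*(-1/2) = -70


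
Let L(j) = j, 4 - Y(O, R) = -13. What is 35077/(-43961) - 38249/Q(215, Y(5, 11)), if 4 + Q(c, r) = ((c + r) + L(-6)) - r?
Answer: -1688655074/9012005 ≈ -187.38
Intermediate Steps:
Y(O, R) = 17 (Y(O, R) = 4 - 1*(-13) = 4 + 13 = 17)
Q(c, r) = -10 + c (Q(c, r) = -4 + (((c + r) - 6) - r) = -4 + ((-6 + c + r) - r) = -4 + (-6 + c) = -10 + c)
35077/(-43961) - 38249/Q(215, Y(5, 11)) = 35077/(-43961) - 38249/(-10 + 215) = 35077*(-1/43961) - 38249/205 = -35077/43961 - 38249*1/205 = -35077/43961 - 38249/205 = -1688655074/9012005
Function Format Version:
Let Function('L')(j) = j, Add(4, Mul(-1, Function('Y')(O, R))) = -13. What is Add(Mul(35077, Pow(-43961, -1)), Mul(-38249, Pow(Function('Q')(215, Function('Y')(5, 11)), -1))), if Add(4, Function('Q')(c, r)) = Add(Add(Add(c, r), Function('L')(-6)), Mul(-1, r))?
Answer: Rational(-1688655074, 9012005) ≈ -187.38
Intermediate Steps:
Function('Y')(O, R) = 17 (Function('Y')(O, R) = Add(4, Mul(-1, -13)) = Add(4, 13) = 17)
Function('Q')(c, r) = Add(-10, c) (Function('Q')(c, r) = Add(-4, Add(Add(Add(c, r), -6), Mul(-1, r))) = Add(-4, Add(Add(-6, c, r), Mul(-1, r))) = Add(-4, Add(-6, c)) = Add(-10, c))
Add(Mul(35077, Pow(-43961, -1)), Mul(-38249, Pow(Function('Q')(215, Function('Y')(5, 11)), -1))) = Add(Mul(35077, Pow(-43961, -1)), Mul(-38249, Pow(Add(-10, 215), -1))) = Add(Mul(35077, Rational(-1, 43961)), Mul(-38249, Pow(205, -1))) = Add(Rational(-35077, 43961), Mul(-38249, Rational(1, 205))) = Add(Rational(-35077, 43961), Rational(-38249, 205)) = Rational(-1688655074, 9012005)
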